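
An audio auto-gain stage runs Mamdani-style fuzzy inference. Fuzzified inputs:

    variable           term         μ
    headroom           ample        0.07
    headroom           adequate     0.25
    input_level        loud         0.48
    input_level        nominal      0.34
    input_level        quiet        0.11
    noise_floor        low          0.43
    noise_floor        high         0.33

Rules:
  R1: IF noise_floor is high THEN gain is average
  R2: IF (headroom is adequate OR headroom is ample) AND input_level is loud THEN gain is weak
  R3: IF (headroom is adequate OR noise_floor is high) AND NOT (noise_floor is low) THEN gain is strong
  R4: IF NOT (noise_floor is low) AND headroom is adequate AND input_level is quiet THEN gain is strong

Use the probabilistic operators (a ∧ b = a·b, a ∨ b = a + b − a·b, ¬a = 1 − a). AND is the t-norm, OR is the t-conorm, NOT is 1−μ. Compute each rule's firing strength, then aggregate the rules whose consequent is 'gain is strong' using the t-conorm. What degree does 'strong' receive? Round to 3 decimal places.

R1: high=0.33 → w = 0.3300
R2: (adequate=0.25 OR ample=0.07) = 0.3025; AND[a·b] with loud=0.48 → w = 0.1452
R3: (adequate=0.25 OR high=0.33) = 0.4975; AND[a·b] with ¬low=1−0.43=0.57 → w = 0.2836
R4: ¬low=1−0.43=0.57, adequate=0.25, quiet=0.11; AND[a·b] → w = 0.0157
Rules with consequent 'strong': {R3, R4} → strengths 0.2836, 0.0157
Aggregate via t-conorm [a + b − a·b]: 0.2948

0.295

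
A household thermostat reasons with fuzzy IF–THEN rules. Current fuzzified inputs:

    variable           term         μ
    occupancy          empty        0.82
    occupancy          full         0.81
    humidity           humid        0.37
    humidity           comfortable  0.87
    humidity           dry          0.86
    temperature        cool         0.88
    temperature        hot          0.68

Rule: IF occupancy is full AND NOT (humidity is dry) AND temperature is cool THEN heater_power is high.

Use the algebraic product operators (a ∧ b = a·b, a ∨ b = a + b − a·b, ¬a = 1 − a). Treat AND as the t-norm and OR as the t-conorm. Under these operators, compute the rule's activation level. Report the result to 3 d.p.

firing strength: full=0.81, ¬dry=1−0.86=0.14, cool=0.88; AND[a·b] → w = 0.0998

0.100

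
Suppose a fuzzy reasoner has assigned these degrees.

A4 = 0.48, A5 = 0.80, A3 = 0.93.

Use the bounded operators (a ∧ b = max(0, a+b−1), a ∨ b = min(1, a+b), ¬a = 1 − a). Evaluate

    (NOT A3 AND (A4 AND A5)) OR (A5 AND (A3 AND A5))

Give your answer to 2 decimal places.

NOT A3 = 1 − 0.93 = 0.07
A4 AND A5 = max(0, a+b−1) on (0.48, 0.80) = 0.28
NOT A3 AND (A4 AND A5) = max(0, a+b−1) on (0.07, 0.28) = 0.00
A3 AND A5 = max(0, a+b−1) on (0.93, 0.80) = 0.73
A5 AND (A3 AND A5) = max(0, a+b−1) on (0.80, 0.73) = 0.53
(NOT A3 AND (A4 AND A5)) OR (A5 AND (A3 AND A5)) = min(1, a+b) on (0.00, 0.53) = 0.53

0.53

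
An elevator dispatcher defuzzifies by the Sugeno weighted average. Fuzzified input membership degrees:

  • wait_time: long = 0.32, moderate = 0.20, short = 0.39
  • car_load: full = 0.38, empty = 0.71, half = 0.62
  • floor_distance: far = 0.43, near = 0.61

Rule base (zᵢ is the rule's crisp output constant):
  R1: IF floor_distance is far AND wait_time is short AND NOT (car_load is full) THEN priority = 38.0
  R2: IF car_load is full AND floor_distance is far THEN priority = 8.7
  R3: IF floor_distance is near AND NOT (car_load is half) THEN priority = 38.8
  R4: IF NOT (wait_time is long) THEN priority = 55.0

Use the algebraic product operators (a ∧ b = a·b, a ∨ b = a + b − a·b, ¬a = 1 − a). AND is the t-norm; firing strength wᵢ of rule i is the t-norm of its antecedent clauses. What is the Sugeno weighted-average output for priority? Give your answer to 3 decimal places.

R1 (z=38.0): far=0.43, short=0.39, ¬full=1−0.38=0.62; AND[a·b] → w = 0.1040
R2 (z=8.7): full=0.38, far=0.43; AND[a·b] → w = 0.1634
R3 (z=38.8): near=0.61, ¬half=1−0.62=0.38; AND[a·b] → w = 0.2318
R4 (z=55.0): ¬long=1−0.32=0.68 → w = 0.6800
Weighted average = (0.1040·38.0 + 0.1634·8.7 + 0.2318·38.8 + 0.6800·55.0) / (0.1040 + 0.1634 + 0.2318 + 0.6800)
  = 51.7664 / 1.1792 = 43.901

43.901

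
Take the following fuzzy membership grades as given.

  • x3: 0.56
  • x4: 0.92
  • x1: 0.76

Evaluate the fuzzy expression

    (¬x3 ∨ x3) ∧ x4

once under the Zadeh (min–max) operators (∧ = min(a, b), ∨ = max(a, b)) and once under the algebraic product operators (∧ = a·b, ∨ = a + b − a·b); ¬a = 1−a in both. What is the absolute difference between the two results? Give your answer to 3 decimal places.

0.133

Under Zadeh (min–max):
  ¬x3 = 1 − 0.56 = 0.44
  ¬x3 ∨ x3 = max(a, b) on (0.44, 0.56) = 0.56
  (¬x3 ∨ x3) ∧ x4 = min(a, b) on (0.56, 0.92) = 0.56
  → value = 0.5600
Under algebraic product:
  ¬x3 = 1 − 0.5600 = 0.4400
  ¬x3 ∨ x3 = a + b − a·b on (0.4400, 0.5600) = 0.7536
  (¬x3 ∨ x3) ∧ x4 = a·b on (0.7536, 0.9200) = 0.6933
  → value = 0.6933
|0.5600 − 0.6933| = 0.133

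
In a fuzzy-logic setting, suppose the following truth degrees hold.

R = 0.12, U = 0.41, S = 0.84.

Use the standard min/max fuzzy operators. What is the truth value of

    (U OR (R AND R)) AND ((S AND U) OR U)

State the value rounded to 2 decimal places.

R AND R = min(a, b) on (0.12, 0.12) = 0.12
U OR (R AND R) = max(a, b) on (0.41, 0.12) = 0.41
S AND U = min(a, b) on (0.84, 0.41) = 0.41
(S AND U) OR U = max(a, b) on (0.41, 0.41) = 0.41
(U OR (R AND R)) AND ((S AND U) OR U) = min(a, b) on (0.41, 0.41) = 0.41

0.41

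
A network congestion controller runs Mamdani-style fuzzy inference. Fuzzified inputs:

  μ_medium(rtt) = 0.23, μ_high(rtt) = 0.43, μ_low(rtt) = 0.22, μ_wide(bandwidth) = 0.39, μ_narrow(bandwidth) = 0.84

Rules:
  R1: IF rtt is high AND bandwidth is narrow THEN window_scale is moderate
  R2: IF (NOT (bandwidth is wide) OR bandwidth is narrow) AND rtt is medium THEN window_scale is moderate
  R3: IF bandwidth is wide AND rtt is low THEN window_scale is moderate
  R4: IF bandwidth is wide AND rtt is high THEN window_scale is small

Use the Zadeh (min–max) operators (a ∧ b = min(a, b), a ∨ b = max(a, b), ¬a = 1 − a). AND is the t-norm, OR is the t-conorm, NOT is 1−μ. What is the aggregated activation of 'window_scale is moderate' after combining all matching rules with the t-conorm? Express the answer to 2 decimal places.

0.43

R1: high=0.43, narrow=0.84; AND[min(a, b)] → w = 0.43
R2: (¬wide=1−0.39=0.61 OR narrow=0.84) = 0.84; AND[min(a, b)] with medium=0.23 → w = 0.23
R3: wide=0.39, low=0.22; AND[min(a, b)] → w = 0.22
R4: wide=0.39, high=0.43; AND[min(a, b)] → w = 0.39
Rules with consequent 'moderate': {R1, R2, R3} → strengths 0.43, 0.23, 0.22
Aggregate via t-conorm [max(a, b)]: 0.43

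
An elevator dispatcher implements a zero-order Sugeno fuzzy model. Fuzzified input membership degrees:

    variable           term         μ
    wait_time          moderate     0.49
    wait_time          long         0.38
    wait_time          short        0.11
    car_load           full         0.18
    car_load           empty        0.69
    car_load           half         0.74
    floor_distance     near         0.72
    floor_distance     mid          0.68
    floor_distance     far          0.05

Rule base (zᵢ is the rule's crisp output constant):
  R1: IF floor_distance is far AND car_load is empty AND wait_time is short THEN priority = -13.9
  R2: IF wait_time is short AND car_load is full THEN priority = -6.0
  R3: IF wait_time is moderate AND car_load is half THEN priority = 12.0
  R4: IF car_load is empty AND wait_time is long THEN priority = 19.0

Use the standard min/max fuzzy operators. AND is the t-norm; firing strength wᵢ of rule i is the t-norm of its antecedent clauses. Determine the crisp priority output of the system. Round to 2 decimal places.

R1 (z=-13.9): far=0.05, empty=0.69, short=0.11; AND[min(a, b)] → w = 0.05
R2 (z=-6.0): short=0.11, full=0.18; AND[min(a, b)] → w = 0.11
R3 (z=12.0): moderate=0.49, half=0.74; AND[min(a, b)] → w = 0.49
R4 (z=19.0): empty=0.69, long=0.38; AND[min(a, b)] → w = 0.38
Weighted average = (0.05·-13.9 + 0.11·-6.0 + 0.49·12.0 + 0.38·19.0) / (0.05 + 0.11 + 0.49 + 0.38)
  = 11.7450 / 1.0300 = 11.40

11.40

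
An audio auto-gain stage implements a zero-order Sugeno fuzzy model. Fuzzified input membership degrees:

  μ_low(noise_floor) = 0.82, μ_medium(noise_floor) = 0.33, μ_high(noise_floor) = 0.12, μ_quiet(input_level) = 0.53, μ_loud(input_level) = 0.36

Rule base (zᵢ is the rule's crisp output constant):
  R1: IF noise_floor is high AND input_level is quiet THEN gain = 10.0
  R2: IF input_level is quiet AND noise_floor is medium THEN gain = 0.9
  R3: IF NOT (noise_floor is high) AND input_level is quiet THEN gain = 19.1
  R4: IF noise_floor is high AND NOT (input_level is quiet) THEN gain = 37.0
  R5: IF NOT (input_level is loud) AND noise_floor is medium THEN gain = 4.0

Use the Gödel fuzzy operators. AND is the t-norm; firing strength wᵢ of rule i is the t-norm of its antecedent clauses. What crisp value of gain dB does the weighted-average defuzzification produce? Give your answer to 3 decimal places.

R1 (z=10.0): high=0.12, quiet=0.53; AND[min(a, b)] → w = 0.12
R2 (z=0.9): quiet=0.53, medium=0.33; AND[min(a, b)] → w = 0.33
R3 (z=19.1): ¬high=1−0.12=0.88, quiet=0.53; AND[min(a, b)] → w = 0.53
R4 (z=37.0): high=0.12, ¬quiet=1−0.53=0.47; AND[min(a, b)] → w = 0.12
R5 (z=4.0): ¬loud=1−0.36=0.64, medium=0.33; AND[min(a, b)] → w = 0.33
Weighted average = (0.12·10.0 + 0.33·0.9 + 0.53·19.1 + 0.12·37.0 + 0.33·4.0) / (0.12 + 0.33 + 0.53 + 0.12 + 0.33)
  = 17.3800 / 1.4300 = 12.154

12.154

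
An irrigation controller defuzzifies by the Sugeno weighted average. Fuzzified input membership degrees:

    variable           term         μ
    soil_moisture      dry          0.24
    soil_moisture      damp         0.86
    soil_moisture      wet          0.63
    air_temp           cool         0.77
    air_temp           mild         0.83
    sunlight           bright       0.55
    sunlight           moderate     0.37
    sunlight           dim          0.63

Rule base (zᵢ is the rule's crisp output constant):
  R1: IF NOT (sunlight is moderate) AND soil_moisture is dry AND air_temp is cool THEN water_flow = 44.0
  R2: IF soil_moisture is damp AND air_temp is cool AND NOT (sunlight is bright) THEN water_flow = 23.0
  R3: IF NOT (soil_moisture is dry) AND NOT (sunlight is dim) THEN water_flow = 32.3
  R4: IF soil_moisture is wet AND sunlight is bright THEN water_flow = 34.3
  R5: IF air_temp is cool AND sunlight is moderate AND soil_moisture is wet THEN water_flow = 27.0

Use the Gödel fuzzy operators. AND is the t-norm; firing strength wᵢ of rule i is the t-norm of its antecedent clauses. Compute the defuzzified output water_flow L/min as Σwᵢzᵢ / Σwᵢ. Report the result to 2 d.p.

31.17

R1 (z=44.0): ¬moderate=1−0.37=0.63, dry=0.24, cool=0.77; AND[min(a, b)] → w = 0.24
R2 (z=23.0): damp=0.86, cool=0.77, ¬bright=1−0.55=0.45; AND[min(a, b)] → w = 0.45
R3 (z=32.3): ¬dry=1−0.24=0.76, ¬dim=1−0.63=0.37; AND[min(a, b)] → w = 0.37
R4 (z=34.3): wet=0.63, bright=0.55; AND[min(a, b)] → w = 0.55
R5 (z=27.0): cool=0.77, moderate=0.37, wet=0.63; AND[min(a, b)] → w = 0.37
Weighted average = (0.24·44.0 + 0.45·23.0 + 0.37·32.3 + 0.55·34.3 + 0.37·27.0) / (0.24 + 0.45 + 0.37 + 0.55 + 0.37)
  = 61.7160 / 1.9800 = 31.17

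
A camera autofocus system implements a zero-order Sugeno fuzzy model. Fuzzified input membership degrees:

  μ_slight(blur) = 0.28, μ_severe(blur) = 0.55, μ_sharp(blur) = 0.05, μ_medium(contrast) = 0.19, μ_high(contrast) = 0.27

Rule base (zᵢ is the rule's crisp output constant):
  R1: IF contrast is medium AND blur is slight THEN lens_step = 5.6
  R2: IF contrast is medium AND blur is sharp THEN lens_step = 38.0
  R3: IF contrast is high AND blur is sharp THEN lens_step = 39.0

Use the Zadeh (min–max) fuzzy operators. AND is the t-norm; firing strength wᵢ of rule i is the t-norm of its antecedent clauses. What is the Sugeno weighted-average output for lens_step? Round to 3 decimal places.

16.945

R1 (z=5.6): medium=0.19, slight=0.28; AND[min(a, b)] → w = 0.19
R2 (z=38.0): medium=0.19, sharp=0.05; AND[min(a, b)] → w = 0.05
R3 (z=39.0): high=0.27, sharp=0.05; AND[min(a, b)] → w = 0.05
Weighted average = (0.19·5.6 + 0.05·38.0 + 0.05·39.0) / (0.19 + 0.05 + 0.05)
  = 4.9140 / 0.2900 = 16.945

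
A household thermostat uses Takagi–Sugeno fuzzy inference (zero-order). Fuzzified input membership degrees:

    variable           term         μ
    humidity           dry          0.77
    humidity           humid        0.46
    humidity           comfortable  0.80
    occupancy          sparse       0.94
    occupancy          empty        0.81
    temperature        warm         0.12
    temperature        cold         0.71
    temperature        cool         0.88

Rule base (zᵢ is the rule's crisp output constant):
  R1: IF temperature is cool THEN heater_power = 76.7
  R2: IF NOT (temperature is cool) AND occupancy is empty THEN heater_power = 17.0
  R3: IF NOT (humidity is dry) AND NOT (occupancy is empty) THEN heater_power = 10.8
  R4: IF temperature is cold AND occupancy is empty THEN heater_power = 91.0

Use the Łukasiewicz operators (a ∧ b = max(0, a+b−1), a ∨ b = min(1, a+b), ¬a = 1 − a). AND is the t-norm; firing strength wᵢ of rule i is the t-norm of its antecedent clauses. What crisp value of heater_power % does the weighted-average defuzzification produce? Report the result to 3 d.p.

R1 (z=76.7): cool=0.88 → w = 0.88
R2 (z=17.0): ¬cool=1−0.88=0.12, empty=0.81; AND[max(0, a+b−1)] → w = 0.00
R3 (z=10.8): ¬dry=1−0.77=0.23, ¬empty=1−0.81=0.19; AND[max(0, a+b−1)] → w = 0.00
R4 (z=91.0): cold=0.71, empty=0.81; AND[max(0, a+b−1)] → w = 0.52
Weighted average = (0.88·76.7 + 0.00·17.0 + 0.00·10.8 + 0.52·91.0) / (0.88 + 0.00 + 0.00 + 0.52)
  = 114.8160 / 1.4000 = 82.011

82.011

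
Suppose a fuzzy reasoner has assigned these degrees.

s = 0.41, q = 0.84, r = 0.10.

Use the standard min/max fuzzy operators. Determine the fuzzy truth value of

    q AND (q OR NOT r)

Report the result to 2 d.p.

0.84

NOT r = 1 − 0.10 = 0.90
q OR NOT r = max(a, b) on (0.84, 0.90) = 0.90
q AND (q OR NOT r) = min(a, b) on (0.84, 0.90) = 0.84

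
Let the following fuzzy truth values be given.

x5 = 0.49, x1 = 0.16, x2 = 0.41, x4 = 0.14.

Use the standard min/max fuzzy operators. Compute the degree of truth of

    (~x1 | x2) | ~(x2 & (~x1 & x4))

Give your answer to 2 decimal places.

~x1 = 1 − 0.16 = 0.84
~x1 | x2 = max(a, b) on (0.84, 0.41) = 0.84
~x1 = 1 − 0.16 = 0.84
~x1 & x4 = min(a, b) on (0.84, 0.14) = 0.14
x2 & (~x1 & x4) = min(a, b) on (0.41, 0.14) = 0.14
~(x2 & (~x1 & x4)) = 1 − 0.14 = 0.86
(~x1 | x2) | ~(x2 & (~x1 & x4)) = max(a, b) on (0.84, 0.86) = 0.86

0.86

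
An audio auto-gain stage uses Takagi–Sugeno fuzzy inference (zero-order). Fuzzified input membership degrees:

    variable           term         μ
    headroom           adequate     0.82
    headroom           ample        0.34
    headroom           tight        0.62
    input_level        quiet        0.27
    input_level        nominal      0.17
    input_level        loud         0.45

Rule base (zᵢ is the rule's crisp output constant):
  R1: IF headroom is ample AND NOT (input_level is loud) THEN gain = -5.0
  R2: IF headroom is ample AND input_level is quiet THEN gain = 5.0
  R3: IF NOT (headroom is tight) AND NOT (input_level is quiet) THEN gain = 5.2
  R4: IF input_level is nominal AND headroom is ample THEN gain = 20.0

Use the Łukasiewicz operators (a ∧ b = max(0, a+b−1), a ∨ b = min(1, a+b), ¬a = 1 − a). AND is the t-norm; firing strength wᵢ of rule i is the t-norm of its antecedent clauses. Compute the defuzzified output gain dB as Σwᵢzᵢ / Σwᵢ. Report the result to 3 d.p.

R1 (z=-5.0): ample=0.34, ¬loud=1−0.45=0.55; AND[max(0, a+b−1)] → w = 0.00
R2 (z=5.0): ample=0.34, quiet=0.27; AND[max(0, a+b−1)] → w = 0.00
R3 (z=5.2): ¬tight=1−0.62=0.38, ¬quiet=1−0.27=0.73; AND[max(0, a+b−1)] → w = 0.11
R4 (z=20.0): nominal=0.17, ample=0.34; AND[max(0, a+b−1)] → w = 0.00
Weighted average = (0.00·-5.0 + 0.00·5.0 + 0.11·5.2 + 0.00·20.0) / (0.00 + 0.00 + 0.11 + 0.00)
  = 0.5720 / 0.1100 = 5.200

5.200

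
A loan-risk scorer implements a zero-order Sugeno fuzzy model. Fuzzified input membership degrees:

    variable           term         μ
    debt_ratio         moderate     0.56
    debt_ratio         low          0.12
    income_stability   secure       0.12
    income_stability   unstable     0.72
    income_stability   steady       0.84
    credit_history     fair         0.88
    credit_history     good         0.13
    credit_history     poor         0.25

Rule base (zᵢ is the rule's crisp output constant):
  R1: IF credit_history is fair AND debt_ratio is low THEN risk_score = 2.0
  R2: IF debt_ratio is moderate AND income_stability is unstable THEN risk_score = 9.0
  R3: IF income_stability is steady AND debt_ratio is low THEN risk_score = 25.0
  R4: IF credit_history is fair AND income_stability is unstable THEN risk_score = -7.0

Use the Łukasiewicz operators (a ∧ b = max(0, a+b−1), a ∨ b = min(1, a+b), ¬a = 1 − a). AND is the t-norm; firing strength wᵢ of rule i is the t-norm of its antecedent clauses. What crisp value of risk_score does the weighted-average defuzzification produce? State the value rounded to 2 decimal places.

R1 (z=2.0): fair=0.88, low=0.12; AND[max(0, a+b−1)] → w = 0.00
R2 (z=9.0): moderate=0.56, unstable=0.72; AND[max(0, a+b−1)] → w = 0.28
R3 (z=25.0): steady=0.84, low=0.12; AND[max(0, a+b−1)] → w = 0.00
R4 (z=-7.0): fair=0.88, unstable=0.72; AND[max(0, a+b−1)] → w = 0.60
Weighted average = (0.00·2.0 + 0.28·9.0 + 0.00·25.0 + 0.60·-7.0) / (0.00 + 0.28 + 0.00 + 0.60)
  = -1.6800 / 0.8800 = -1.91

-1.91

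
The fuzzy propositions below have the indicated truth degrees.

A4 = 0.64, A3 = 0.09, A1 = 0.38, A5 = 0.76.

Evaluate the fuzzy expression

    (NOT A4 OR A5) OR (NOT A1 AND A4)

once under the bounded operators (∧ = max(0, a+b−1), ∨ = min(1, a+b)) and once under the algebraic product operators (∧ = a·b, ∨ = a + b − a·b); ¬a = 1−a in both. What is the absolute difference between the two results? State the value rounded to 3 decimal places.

Under bounded:
  NOT A4 = 1 − 0.64 = 0.36
  NOT A4 OR A5 = min(1, a+b) on (0.36, 0.76) = 1.00
  NOT A1 = 1 − 0.38 = 0.62
  NOT A1 AND A4 = max(0, a+b−1) on (0.62, 0.64) = 0.26
  (NOT A4 OR A5) OR (NOT A1 AND A4) = min(1, a+b) on (1.00, 0.26) = 1.00
  → value = 1.0000
Under algebraic product:
  NOT A4 = 1 − 0.6400 = 0.3600
  NOT A4 OR A5 = a + b − a·b on (0.3600, 0.7600) = 0.8464
  NOT A1 = 1 − 0.3800 = 0.6200
  NOT A1 AND A4 = a·b on (0.6200, 0.6400) = 0.3968
  (NOT A4 OR A5) OR (NOT A1 AND A4) = a + b − a·b on (0.8464, 0.3968) = 0.9073
  → value = 0.9073
|1.0000 − 0.9073| = 0.093

0.093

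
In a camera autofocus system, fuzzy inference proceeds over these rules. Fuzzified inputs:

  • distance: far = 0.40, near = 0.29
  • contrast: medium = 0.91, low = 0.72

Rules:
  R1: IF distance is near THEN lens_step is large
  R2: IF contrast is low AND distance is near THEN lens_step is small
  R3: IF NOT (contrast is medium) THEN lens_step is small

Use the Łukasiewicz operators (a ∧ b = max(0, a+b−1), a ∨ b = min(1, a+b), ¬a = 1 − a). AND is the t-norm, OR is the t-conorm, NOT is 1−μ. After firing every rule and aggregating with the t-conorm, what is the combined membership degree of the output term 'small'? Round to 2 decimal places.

R1: near=0.29 → w = 0.29
R2: low=0.72, near=0.29; AND[max(0, a+b−1)] → w = 0.01
R3: ¬medium=1−0.91=0.09 → w = 0.09
Rules with consequent 'small': {R2, R3} → strengths 0.01, 0.09
Aggregate via t-conorm [min(1, a+b)]: 0.10

0.10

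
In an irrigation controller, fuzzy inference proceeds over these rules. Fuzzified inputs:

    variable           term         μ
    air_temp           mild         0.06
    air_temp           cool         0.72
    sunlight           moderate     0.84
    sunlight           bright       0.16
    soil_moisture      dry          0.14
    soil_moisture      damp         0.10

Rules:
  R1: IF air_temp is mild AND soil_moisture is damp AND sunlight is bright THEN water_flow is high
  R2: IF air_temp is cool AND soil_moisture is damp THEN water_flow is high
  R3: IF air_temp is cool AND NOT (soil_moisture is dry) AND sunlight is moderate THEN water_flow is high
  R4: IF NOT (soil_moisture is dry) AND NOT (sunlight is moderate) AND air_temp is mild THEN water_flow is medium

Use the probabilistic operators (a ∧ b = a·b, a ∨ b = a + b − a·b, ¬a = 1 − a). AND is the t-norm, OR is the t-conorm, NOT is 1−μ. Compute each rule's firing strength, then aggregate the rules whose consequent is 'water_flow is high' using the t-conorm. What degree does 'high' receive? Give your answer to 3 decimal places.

R1: mild=0.06, damp=0.10, bright=0.16; AND[a·b] → w = 0.0010
R2: cool=0.72, damp=0.10; AND[a·b] → w = 0.0720
R3: cool=0.72, ¬dry=1−0.14=0.86, moderate=0.84; AND[a·b] → w = 0.5201
R4: ¬dry=1−0.14=0.86, ¬moderate=1−0.84=0.16, mild=0.06; AND[a·b] → w = 0.0083
Rules with consequent 'high': {R1, R2, R3} → strengths 0.0010, 0.0720, 0.5201
Aggregate via t-conorm [a + b − a·b]: 0.5551

0.555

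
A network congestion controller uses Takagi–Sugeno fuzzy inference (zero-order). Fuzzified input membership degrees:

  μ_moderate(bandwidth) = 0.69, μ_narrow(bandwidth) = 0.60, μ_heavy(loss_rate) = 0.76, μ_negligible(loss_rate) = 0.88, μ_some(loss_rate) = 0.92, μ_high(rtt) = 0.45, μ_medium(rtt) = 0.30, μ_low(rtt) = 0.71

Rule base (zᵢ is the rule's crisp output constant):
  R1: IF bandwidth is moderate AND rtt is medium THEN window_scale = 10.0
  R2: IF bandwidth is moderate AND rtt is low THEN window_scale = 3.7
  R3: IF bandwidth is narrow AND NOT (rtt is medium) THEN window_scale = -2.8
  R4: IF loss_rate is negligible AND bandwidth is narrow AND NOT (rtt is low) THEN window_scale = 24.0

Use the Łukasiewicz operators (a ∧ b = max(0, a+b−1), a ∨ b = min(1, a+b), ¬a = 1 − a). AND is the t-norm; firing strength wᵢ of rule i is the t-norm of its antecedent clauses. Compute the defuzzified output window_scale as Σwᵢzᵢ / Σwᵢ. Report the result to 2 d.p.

0.91

R1 (z=10.0): moderate=0.69, medium=0.30; AND[max(0, a+b−1)] → w = 0.00
R2 (z=3.7): moderate=0.69, low=0.71; AND[max(0, a+b−1)] → w = 0.40
R3 (z=-2.8): narrow=0.60, ¬medium=1−0.30=0.70; AND[max(0, a+b−1)] → w = 0.30
R4 (z=24.0): negligible=0.88, narrow=0.60, ¬low=1−0.71=0.29; AND[max(0, a+b−1)] → w = 0.00
Weighted average = (0.00·10.0 + 0.40·3.7 + 0.30·-2.8 + 0.00·24.0) / (0.00 + 0.40 + 0.30 + 0.00)
  = 0.6400 / 0.7000 = 0.91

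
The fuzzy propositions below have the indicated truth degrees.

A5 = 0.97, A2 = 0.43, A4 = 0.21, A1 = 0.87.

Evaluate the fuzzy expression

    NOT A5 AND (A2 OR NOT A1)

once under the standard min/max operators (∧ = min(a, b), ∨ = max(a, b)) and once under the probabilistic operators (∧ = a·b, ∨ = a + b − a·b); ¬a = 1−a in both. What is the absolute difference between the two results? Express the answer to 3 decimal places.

Under standard min/max:
  NOT A5 = 1 − 0.97 = 0.03
  NOT A1 = 1 − 0.87 = 0.13
  A2 OR NOT A1 = max(a, b) on (0.43, 0.13) = 0.43
  NOT A5 AND (A2 OR NOT A1) = min(a, b) on (0.03, 0.43) = 0.03
  → value = 0.0300
Under probabilistic:
  NOT A5 = 1 − 0.9700 = 0.0300
  NOT A1 = 1 − 0.8700 = 0.1300
  A2 OR NOT A1 = a + b − a·b on (0.4300, 0.1300) = 0.5041
  NOT A5 AND (A2 OR NOT A1) = a·b on (0.0300, 0.5041) = 0.0151
  → value = 0.0151
|0.0300 − 0.0151| = 0.015

0.015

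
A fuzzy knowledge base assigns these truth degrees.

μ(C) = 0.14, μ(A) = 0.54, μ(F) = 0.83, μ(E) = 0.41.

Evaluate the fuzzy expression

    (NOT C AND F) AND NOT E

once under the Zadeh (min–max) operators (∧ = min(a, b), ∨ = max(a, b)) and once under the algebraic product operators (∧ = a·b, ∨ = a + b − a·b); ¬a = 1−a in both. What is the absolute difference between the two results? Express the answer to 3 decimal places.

0.169

Under Zadeh (min–max):
  NOT C = 1 − 0.14 = 0.86
  NOT C AND F = min(a, b) on (0.86, 0.83) = 0.83
  NOT E = 1 − 0.41 = 0.59
  (NOT C AND F) AND NOT E = min(a, b) on (0.83, 0.59) = 0.59
  → value = 0.5900
Under algebraic product:
  NOT C = 1 − 0.1400 = 0.8600
  NOT C AND F = a·b on (0.8600, 0.8300) = 0.7138
  NOT E = 1 − 0.4100 = 0.5900
  (NOT C AND F) AND NOT E = a·b on (0.7138, 0.5900) = 0.4211
  → value = 0.4211
|0.5900 − 0.4211| = 0.169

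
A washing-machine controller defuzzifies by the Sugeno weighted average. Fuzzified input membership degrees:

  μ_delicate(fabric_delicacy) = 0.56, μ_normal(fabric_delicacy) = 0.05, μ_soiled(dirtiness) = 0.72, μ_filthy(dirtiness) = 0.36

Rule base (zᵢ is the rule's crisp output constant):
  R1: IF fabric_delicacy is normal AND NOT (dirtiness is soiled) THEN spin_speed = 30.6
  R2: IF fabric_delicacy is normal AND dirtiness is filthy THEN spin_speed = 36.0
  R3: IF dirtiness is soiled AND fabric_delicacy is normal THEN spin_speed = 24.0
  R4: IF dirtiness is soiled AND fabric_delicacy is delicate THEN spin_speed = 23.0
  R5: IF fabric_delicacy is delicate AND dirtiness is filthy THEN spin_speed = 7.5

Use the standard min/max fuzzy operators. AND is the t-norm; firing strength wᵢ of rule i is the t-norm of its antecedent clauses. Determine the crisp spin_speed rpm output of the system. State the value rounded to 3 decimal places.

R1 (z=30.6): normal=0.05, ¬soiled=1−0.72=0.28; AND[min(a, b)] → w = 0.05
R2 (z=36.0): normal=0.05, filthy=0.36; AND[min(a, b)] → w = 0.05
R3 (z=24.0): soiled=0.72, normal=0.05; AND[min(a, b)] → w = 0.05
R4 (z=23.0): soiled=0.72, delicate=0.56; AND[min(a, b)] → w = 0.56
R5 (z=7.5): delicate=0.56, filthy=0.36; AND[min(a, b)] → w = 0.36
Weighted average = (0.05·30.6 + 0.05·36.0 + 0.05·24.0 + 0.56·23.0 + 0.36·7.5) / (0.05 + 0.05 + 0.05 + 0.56 + 0.36)
  = 20.1100 / 1.0700 = 18.794

18.794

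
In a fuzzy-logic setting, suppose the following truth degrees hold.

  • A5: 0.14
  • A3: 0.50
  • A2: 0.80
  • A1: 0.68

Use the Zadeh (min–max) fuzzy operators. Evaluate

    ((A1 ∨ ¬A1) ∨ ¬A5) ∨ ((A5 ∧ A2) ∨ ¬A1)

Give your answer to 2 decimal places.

¬A1 = 1 − 0.68 = 0.32
A1 ∨ ¬A1 = max(a, b) on (0.68, 0.32) = 0.68
¬A5 = 1 − 0.14 = 0.86
(A1 ∨ ¬A1) ∨ ¬A5 = max(a, b) on (0.68, 0.86) = 0.86
A5 ∧ A2 = min(a, b) on (0.14, 0.80) = 0.14
¬A1 = 1 − 0.68 = 0.32
(A5 ∧ A2) ∨ ¬A1 = max(a, b) on (0.14, 0.32) = 0.32
((A1 ∨ ¬A1) ∨ ¬A5) ∨ ((A5 ∧ A2) ∨ ¬A1) = max(a, b) on (0.86, 0.32) = 0.86

0.86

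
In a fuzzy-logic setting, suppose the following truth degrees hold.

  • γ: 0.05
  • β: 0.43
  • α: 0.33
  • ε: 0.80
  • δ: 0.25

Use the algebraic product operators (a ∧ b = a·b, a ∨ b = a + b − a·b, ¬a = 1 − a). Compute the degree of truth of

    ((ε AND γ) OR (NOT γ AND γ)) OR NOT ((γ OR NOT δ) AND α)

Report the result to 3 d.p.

ε AND γ = a·b on (0.8000, 0.0500) = 0.0400
NOT γ = 1 − 0.0500 = 0.9500
NOT γ AND γ = a·b on (0.9500, 0.0500) = 0.0475
(ε AND γ) OR (NOT γ AND γ) = a + b − a·b on (0.0400, 0.0475) = 0.0856
NOT δ = 1 − 0.2500 = 0.7500
γ OR NOT δ = a + b − a·b on (0.0500, 0.7500) = 0.7625
(γ OR NOT δ) AND α = a·b on (0.7625, 0.3300) = 0.2516
NOT ((γ OR NOT δ) AND α) = 1 − 0.2516 = 0.7484
((ε AND γ) OR (NOT γ AND γ)) OR NOT ((γ OR NOT δ) AND α) = a + b − a·b on (0.0856, 0.7484) = 0.7699

0.770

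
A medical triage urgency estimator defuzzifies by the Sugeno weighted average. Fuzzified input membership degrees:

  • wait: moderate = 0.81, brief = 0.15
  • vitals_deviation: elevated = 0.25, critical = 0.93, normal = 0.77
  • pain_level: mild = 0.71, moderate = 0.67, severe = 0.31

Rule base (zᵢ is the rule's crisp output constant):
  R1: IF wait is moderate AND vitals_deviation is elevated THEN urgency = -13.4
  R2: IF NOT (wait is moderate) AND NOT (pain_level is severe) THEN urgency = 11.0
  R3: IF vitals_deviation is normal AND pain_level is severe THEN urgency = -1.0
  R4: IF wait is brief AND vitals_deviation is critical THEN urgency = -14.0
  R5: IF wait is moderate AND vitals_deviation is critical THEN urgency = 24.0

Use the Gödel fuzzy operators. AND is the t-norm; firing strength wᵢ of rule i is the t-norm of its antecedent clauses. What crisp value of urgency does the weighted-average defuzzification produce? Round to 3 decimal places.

9.222

R1 (z=-13.4): moderate=0.81, elevated=0.25; AND[min(a, b)] → w = 0.25
R2 (z=11.0): ¬moderate=1−0.81=0.19, ¬severe=1−0.31=0.69; AND[min(a, b)] → w = 0.19
R3 (z=-1.0): normal=0.77, severe=0.31; AND[min(a, b)] → w = 0.31
R4 (z=-14.0): brief=0.15, critical=0.93; AND[min(a, b)] → w = 0.15
R5 (z=24.0): moderate=0.81, critical=0.93; AND[min(a, b)] → w = 0.81
Weighted average = (0.25·-13.4 + 0.19·11.0 + 0.31·-1.0 + 0.15·-14.0 + 0.81·24.0) / (0.25 + 0.19 + 0.31 + 0.15 + 0.81)
  = 15.7700 / 1.7100 = 9.222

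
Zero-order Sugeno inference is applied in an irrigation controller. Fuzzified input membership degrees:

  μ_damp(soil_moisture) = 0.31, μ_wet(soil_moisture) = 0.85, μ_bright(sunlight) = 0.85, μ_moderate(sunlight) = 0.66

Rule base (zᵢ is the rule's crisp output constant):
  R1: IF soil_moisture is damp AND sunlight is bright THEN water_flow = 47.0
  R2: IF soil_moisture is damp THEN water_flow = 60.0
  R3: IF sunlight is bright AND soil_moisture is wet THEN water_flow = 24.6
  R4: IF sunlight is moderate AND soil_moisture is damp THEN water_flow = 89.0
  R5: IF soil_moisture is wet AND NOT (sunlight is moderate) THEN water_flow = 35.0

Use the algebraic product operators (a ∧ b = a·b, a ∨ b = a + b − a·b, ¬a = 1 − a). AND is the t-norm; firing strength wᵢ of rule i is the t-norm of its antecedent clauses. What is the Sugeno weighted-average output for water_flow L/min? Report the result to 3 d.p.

43.072

R1 (z=47.0): damp=0.31, bright=0.85; AND[a·b] → w = 0.2635
R2 (z=60.0): damp=0.31 → w = 0.3100
R3 (z=24.6): bright=0.85, wet=0.85; AND[a·b] → w = 0.7225
R4 (z=89.0): moderate=0.66, damp=0.31; AND[a·b] → w = 0.2046
R5 (z=35.0): wet=0.85, ¬moderate=1−0.66=0.34; AND[a·b] → w = 0.2890
Weighted average = (0.2635·47.0 + 0.3100·60.0 + 0.7225·24.6 + 0.2046·89.0 + 0.2890·35.0) / (0.2635 + 0.3100 + 0.7225 + 0.2046 + 0.2890)
  = 77.0824 / 1.7896 = 43.072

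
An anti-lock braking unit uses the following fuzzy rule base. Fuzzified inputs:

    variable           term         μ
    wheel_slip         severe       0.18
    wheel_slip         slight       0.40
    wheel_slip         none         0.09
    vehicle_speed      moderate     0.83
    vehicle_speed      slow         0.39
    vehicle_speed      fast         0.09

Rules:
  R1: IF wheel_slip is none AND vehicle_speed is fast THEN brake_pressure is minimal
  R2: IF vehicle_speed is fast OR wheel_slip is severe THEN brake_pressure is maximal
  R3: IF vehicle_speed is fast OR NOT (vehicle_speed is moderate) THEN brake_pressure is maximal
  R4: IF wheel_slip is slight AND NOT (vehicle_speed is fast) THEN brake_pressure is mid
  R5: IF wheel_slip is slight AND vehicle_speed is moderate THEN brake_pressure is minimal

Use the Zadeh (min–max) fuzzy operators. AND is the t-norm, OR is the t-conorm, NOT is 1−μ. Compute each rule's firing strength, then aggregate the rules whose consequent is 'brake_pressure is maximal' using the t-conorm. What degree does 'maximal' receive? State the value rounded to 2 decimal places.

0.18

R1: none=0.09, fast=0.09; AND[min(a, b)] → w = 0.09
R2: fast=0.09, severe=0.18; OR[max(a, b)] → w = 0.18
R3: fast=0.09, ¬moderate=1−0.83=0.17; OR[max(a, b)] → w = 0.17
R4: slight=0.40, ¬fast=1−0.09=0.91; AND[min(a, b)] → w = 0.40
R5: slight=0.40, moderate=0.83; AND[min(a, b)] → w = 0.40
Rules with consequent 'maximal': {R2, R3} → strengths 0.18, 0.17
Aggregate via t-conorm [max(a, b)]: 0.18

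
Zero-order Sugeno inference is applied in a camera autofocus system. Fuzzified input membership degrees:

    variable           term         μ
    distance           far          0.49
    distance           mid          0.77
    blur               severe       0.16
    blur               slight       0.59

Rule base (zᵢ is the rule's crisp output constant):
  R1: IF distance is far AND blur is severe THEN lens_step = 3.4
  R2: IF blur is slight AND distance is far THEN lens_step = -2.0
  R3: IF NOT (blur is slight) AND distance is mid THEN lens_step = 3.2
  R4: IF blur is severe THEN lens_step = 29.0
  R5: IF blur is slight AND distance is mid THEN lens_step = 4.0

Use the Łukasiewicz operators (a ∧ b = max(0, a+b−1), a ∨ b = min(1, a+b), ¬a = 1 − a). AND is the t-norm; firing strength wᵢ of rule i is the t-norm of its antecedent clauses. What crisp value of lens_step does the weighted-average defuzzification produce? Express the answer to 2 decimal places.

8.33

R1 (z=3.4): far=0.49, severe=0.16; AND[max(0, a+b−1)] → w = 0.00
R2 (z=-2.0): slight=0.59, far=0.49; AND[max(0, a+b−1)] → w = 0.08
R3 (z=3.2): ¬slight=1−0.59=0.41, mid=0.77; AND[max(0, a+b−1)] → w = 0.18
R4 (z=29.0): severe=0.16 → w = 0.16
R5 (z=4.0): slight=0.59, mid=0.77; AND[max(0, a+b−1)] → w = 0.36
Weighted average = (0.00·3.4 + 0.08·-2.0 + 0.18·3.2 + 0.16·29.0 + 0.36·4.0) / (0.00 + 0.08 + 0.18 + 0.16 + 0.36)
  = 6.4960 / 0.7800 = 8.33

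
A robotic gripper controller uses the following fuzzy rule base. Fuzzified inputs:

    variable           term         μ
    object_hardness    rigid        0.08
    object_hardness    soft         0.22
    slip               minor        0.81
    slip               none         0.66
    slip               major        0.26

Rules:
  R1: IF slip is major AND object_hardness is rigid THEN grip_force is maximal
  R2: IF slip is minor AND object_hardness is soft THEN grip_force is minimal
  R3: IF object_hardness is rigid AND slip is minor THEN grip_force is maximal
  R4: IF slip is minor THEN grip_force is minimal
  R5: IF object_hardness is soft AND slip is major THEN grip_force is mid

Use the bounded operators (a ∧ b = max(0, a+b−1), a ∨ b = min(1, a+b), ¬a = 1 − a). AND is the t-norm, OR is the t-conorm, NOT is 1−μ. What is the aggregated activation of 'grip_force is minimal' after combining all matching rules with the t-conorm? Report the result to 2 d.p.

0.84

R1: major=0.26, rigid=0.08; AND[max(0, a+b−1)] → w = 0.00
R2: minor=0.81, soft=0.22; AND[max(0, a+b−1)] → w = 0.03
R3: rigid=0.08, minor=0.81; AND[max(0, a+b−1)] → w = 0.00
R4: minor=0.81 → w = 0.81
R5: soft=0.22, major=0.26; AND[max(0, a+b−1)] → w = 0.00
Rules with consequent 'minimal': {R2, R4} → strengths 0.03, 0.81
Aggregate via t-conorm [min(1, a+b)]: 0.84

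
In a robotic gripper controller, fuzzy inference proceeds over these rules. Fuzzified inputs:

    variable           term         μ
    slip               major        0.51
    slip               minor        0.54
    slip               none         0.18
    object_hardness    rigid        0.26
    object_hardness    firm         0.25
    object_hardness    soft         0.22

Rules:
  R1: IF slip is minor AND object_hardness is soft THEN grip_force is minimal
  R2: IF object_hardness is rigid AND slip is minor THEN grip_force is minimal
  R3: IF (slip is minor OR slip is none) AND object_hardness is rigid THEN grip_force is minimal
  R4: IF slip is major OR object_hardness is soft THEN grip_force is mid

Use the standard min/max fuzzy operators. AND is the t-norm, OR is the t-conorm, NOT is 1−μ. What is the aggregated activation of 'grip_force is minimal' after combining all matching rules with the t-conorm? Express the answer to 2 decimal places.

0.26

R1: minor=0.54, soft=0.22; AND[min(a, b)] → w = 0.22
R2: rigid=0.26, minor=0.54; AND[min(a, b)] → w = 0.26
R3: (minor=0.54 OR none=0.18) = 0.54; AND[min(a, b)] with rigid=0.26 → w = 0.26
R4: major=0.51, soft=0.22; OR[max(a, b)] → w = 0.51
Rules with consequent 'minimal': {R1, R2, R3} → strengths 0.22, 0.26, 0.26
Aggregate via t-conorm [max(a, b)]: 0.26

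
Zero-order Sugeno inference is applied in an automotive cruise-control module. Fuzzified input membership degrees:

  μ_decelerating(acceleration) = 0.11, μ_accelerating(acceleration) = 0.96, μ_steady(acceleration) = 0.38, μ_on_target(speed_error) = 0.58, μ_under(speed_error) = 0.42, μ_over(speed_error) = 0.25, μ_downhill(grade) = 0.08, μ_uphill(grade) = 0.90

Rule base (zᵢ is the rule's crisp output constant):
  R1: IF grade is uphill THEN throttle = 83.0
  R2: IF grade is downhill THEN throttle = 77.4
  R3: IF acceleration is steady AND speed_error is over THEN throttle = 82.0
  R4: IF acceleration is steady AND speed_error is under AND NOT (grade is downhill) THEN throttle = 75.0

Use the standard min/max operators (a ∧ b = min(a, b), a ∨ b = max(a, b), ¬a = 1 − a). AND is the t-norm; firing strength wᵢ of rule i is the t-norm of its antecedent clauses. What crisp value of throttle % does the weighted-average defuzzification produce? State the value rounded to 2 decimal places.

R1 (z=83.0): uphill=0.90 → w = 0.90
R2 (z=77.4): downhill=0.08 → w = 0.08
R3 (z=82.0): steady=0.38, over=0.25; AND[min(a, b)] → w = 0.25
R4 (z=75.0): steady=0.38, under=0.42, ¬downhill=1−0.08=0.92; AND[min(a, b)] → w = 0.38
Weighted average = (0.90·83.0 + 0.08·77.4 + 0.25·82.0 + 0.38·75.0) / (0.90 + 0.08 + 0.25 + 0.38)
  = 129.8920 / 1.6100 = 80.68

80.68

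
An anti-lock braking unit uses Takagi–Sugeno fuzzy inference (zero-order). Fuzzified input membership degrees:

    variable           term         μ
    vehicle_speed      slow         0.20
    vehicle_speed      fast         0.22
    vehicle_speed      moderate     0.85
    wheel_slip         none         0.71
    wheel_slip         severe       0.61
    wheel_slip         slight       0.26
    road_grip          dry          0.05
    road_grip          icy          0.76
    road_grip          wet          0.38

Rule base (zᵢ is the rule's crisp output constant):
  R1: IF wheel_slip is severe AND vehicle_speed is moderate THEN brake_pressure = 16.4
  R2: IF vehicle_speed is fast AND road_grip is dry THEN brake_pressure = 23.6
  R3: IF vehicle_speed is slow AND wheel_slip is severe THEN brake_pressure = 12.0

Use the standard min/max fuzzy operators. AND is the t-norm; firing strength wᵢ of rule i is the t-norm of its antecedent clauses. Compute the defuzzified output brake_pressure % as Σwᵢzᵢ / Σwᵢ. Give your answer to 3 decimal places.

R1 (z=16.4): severe=0.61, moderate=0.85; AND[min(a, b)] → w = 0.61
R2 (z=23.6): fast=0.22, dry=0.05; AND[min(a, b)] → w = 0.05
R3 (z=12.0): slow=0.20, severe=0.61; AND[min(a, b)] → w = 0.20
Weighted average = (0.61·16.4 + 0.05·23.6 + 0.20·12.0) / (0.61 + 0.05 + 0.20)
  = 13.5840 / 0.8600 = 15.795

15.795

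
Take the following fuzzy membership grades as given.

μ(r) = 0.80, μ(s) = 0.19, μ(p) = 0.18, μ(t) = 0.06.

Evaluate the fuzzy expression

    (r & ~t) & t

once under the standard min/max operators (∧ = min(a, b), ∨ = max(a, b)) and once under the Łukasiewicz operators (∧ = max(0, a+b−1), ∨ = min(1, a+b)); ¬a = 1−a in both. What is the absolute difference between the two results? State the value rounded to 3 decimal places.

0.060

Under standard min/max:
  ~t = 1 − 0.06 = 0.94
  r & ~t = min(a, b) on (0.80, 0.94) = 0.80
  (r & ~t) & t = min(a, b) on (0.80, 0.06) = 0.06
  → value = 0.0600
Under Łukasiewicz:
  ~t = 1 − 0.06 = 0.94
  r & ~t = max(0, a+b−1) on (0.80, 0.94) = 0.74
  (r & ~t) & t = max(0, a+b−1) on (0.74, 0.06) = 0.00
  → value = 0.0000
|0.0600 − 0.0000| = 0.060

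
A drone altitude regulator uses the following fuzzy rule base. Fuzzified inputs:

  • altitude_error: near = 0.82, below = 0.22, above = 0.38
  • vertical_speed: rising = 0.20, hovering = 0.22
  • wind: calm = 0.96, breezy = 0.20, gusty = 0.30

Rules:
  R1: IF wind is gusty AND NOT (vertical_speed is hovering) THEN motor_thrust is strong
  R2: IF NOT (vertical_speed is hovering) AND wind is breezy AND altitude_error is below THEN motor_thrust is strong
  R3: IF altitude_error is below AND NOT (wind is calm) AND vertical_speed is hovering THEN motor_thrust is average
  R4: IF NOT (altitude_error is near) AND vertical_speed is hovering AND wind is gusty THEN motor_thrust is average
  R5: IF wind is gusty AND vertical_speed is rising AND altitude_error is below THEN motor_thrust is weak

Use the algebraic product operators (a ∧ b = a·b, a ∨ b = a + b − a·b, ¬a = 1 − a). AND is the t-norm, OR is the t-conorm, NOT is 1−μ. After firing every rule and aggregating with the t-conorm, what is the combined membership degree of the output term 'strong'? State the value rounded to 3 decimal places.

R1: gusty=0.30, ¬hovering=1−0.22=0.78; AND[a·b] → w = 0.2340
R2: ¬hovering=1−0.22=0.78, breezy=0.20, below=0.22; AND[a·b] → w = 0.0343
R3: below=0.22, ¬calm=1−0.96=0.04, hovering=0.22; AND[a·b] → w = 0.0019
R4: ¬near=1−0.82=0.18, hovering=0.22, gusty=0.30; AND[a·b] → w = 0.0119
R5: gusty=0.30, rising=0.20, below=0.22; AND[a·b] → w = 0.0132
Rules with consequent 'strong': {R1, R2} → strengths 0.2340, 0.0343
Aggregate via t-conorm [a + b − a·b]: 0.2603

0.260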